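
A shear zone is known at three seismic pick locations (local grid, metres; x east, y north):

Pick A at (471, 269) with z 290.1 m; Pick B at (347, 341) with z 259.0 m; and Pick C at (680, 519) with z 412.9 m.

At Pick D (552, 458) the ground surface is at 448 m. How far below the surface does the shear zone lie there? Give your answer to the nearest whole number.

93 m

Let the plane be z = a·x + b·y + c.
Pick B−Pick A: −124a + 72b = −31.1;  Pick C−Pick A: 209a + 250b = 122.8.
Solving gives a = 0.36085, b = 0.18953.
Then c = 290.1 − a·471 − b·269 = 69.16.
At (552, 458): z_contact = 199.2 + 86.8 + 69.16 = 355.1 m.
Depth below ground = 448 − 355.1 = 93 m.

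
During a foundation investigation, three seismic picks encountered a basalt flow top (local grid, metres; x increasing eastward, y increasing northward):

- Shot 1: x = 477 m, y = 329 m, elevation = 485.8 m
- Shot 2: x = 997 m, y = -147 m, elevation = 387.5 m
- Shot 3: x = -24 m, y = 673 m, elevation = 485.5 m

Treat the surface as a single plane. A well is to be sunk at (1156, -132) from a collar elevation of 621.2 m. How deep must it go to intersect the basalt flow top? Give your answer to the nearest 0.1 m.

Two edge vectors: Shot 1→Shot 2 = (520, -476, -98.3), Shot 1→Shot 3 = (-501, 344, -0.3).
Normal n = (Shot 1→Shot 2) × (Shot 1→Shot 3) = (33958, 49404.3, -59596).
So ∂z/∂x = −n_x/n_z = 0.569803 and ∂z/∂y = −n_y/n_z = 0.828987.
Intercept c from Shot 1: 485.8 − 271.80 − 272.74 = −58.73.
At (1156, -132): z_contact = 658.69 − 109.43 − 58.73 = 490.53 m.
Depth below ground = 621.2 − 490.53 = 130.7 m.

130.7 m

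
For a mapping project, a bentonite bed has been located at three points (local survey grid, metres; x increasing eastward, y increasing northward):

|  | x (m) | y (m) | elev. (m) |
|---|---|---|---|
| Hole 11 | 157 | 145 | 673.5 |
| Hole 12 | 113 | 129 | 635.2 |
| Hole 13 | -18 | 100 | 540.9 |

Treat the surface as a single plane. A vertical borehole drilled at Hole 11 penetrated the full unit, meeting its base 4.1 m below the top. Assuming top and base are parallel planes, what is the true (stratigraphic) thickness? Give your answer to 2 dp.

2.67 m

Two edge vectors: Hole 11→Hole 12 = (-44, -16, -38.3), Hole 11→Hole 13 = (-175, -45, -132.6).
Normal n = (Hole 11→Hole 12) × (Hole 11→Hole 13) = (398.1, 868.1, -820).
So ∂z/∂x = −n_x/n_z = 0.48549 and ∂z/∂y = −n_y/n_z = 1.05866.
|∇z| = √(a²+b²) = 1.16467, so dip δ = arctan(1.16467) = 49.35°.
True thickness = vertical thickness × cos δ = 4.1 × cos 49.35° = 2.67 m.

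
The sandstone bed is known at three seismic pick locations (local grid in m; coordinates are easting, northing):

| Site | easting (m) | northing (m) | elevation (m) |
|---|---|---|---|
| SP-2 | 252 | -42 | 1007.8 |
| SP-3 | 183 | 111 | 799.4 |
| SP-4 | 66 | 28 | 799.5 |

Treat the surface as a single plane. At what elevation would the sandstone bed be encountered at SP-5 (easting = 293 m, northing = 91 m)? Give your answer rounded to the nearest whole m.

901 m

Let the plane be z = a·easting + b·northing + c.
SP-3−SP-2: −69a + 153b = −208.4;  SP-4−SP-2: −186a + 70b = −208.3.
Solving gives a = 0.73142, b = −1.03224.
Then c = 1007.8 − a·252 − b·-42 = 780.13.
At (293, 91): z = 214.3 − 93.9 + 780.13 = 900.5 m.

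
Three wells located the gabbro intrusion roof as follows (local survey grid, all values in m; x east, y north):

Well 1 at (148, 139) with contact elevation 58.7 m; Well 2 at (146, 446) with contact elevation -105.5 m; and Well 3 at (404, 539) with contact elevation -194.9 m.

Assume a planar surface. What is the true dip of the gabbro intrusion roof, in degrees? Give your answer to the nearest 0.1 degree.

Two edge vectors: Well 1→Well 2 = (-2, 307, -164.2), Well 1→Well 3 = (256, 400, -253.6).
Normal n = (Well 1→Well 2) × (Well 1→Well 3) = (-12175.2, -42542.4, -79392).
So ∂z/∂x = −n_x/n_z = −0.15336 and ∂z/∂y = −n_y/n_z = −0.53585.
Gradient magnitude |∇z| = √(a² + b²) = √(0.02352 + 0.28714) = 0.55737.
True dip = arctan(0.55737) = 29.1°, dipping toward NNE (azimuth ≈ 016°).

29.1°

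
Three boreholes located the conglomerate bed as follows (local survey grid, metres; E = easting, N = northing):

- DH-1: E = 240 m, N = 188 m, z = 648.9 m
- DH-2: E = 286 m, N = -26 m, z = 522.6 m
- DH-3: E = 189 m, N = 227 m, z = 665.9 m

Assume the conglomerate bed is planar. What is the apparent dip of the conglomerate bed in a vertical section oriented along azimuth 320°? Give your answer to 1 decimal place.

21.0°

Let the plane be z = a·E + b·N + c.
DH-2−DH-1: 46a − 214b = −126.3;  DH-3−DH-1: −51a + 39b = 17.
Solving gives a = 0.14120, b = 0.62054.
Unit vector along 320° is (sin 320°, cos 320°) = (-0.6428, 0.7660).
Slope in that direction = a·(-0.6428) + b·(0.7660) = 0.38460.
Apparent dip = arctan|0.38460| = 21.0° (true dip is 32.5°, so apparent ≤ true as expected).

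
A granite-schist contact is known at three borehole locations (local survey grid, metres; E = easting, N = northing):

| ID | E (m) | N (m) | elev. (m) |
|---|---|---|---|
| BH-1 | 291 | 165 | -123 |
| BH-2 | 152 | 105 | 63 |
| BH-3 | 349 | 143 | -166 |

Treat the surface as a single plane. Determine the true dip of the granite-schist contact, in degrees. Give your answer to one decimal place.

Let the plane be z = a·E + b·N + c.
BH-2−BH-1: −139a − 60b = 186;  BH-3−BH-1: 58a − 22b = −43.
Solving gives a = −1.02050, b = −0.73585.
Gradient magnitude |∇z| = √(a² + b²) = √(1.04141 + 0.54148) = 1.25813.
True dip = arctan(1.25813) = 51.5°, dipping toward NE (azimuth ≈ 054°).

51.5°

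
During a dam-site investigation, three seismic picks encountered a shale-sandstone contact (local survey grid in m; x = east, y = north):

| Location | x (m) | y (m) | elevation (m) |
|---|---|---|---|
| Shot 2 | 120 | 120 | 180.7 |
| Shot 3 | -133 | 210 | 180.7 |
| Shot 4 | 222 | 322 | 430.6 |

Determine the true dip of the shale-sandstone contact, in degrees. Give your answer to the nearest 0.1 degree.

Two edge vectors: Shot 2→Shot 3 = (-253, 90, 0), Shot 2→Shot 4 = (102, 202, 249.9).
Normal n = (Shot 2→Shot 3) × (Shot 2→Shot 4) = (22491, 63224.7, -60286).
So ∂z/∂x = −n_x/n_z = 0.37307 and ∂z/∂y = −n_y/n_z = 1.04875.
Gradient magnitude |∇z| = √(a² + b²) = √(0.13918 + 1.09987) = 1.11313.
True dip = arctan(1.11313) = 48.1°, dipping toward SSW (azimuth ≈ 200°).

48.1°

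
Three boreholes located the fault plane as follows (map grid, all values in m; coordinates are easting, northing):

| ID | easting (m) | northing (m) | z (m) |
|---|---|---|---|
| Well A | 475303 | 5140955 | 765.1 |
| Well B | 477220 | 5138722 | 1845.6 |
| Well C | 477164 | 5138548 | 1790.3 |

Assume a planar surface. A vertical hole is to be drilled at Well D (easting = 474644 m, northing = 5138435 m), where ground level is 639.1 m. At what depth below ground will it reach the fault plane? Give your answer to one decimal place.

571.6 m

Let the plane be z = a·easting + b·northing + c.
Well B−Well A: 1917a − 2233b = 1080.5;  Well C−Well A: 1861a − 2407b = 1025.2.
Solving gives a = 0.679214620, b = 0.099218283.
Then c = 765.1 − a·475303 − b·5140955 = −832144.38.
At (474644, 5138435): z_contact = 322385.14 + 509826.70 − 832144.38 = 67.47 m.
Depth below ground = 639.1 − 67.47 = 571.6 m.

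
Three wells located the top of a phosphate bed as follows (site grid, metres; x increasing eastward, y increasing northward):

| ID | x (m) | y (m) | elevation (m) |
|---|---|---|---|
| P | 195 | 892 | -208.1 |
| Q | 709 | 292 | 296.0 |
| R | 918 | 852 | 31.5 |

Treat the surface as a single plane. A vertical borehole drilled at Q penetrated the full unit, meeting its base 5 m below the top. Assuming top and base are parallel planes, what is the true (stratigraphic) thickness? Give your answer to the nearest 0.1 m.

Two edge vectors: P→Q = (514, -600, 504.1), P→R = (723, -40, 239.6).
Normal n = (P→Q) × (P→R) = (-123596, 241309.9, 413240).
So ∂z/∂x = −n_x/n_z = 0.29909 and ∂z/∂y = −n_y/n_z = −0.58395.
|∇z| = √(a²+b²) = 0.65609, so dip δ = arctan(0.65609) = 33.27°.
True thickness = vertical thickness × cos δ = 5 × cos 33.27° = 4.2 m.

4.2 m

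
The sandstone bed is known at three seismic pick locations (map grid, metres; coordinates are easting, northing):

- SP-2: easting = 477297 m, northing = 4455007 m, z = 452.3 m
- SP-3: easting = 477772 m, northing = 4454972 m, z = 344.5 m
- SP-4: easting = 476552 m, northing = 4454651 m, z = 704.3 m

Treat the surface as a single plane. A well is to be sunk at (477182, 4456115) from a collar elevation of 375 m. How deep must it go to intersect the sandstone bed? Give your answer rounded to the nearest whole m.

119 m

Two edge vectors: SP-2→SP-3 = (475, -35, -107.8), SP-2→SP-4 = (-745, -356, 252).
Normal n = (SP-2→SP-3) × (SP-2→SP-4) = (-47196.8, -39389, -195175).
So ∂z/∂easting = −n_x/n_z = −0.24181786 and ∂z/∂northing = −n_y/n_z = −0.20181376.
Intercept c from SP-2: 452.3 + 115418.94 + 899081.70 = 1014952.94.
At (477182, 4456115): z_contact = −115391.1 − 899305.3 + 1014952.94 = 256.5 m.
Depth below ground = 375 − 256.5 = 119 m.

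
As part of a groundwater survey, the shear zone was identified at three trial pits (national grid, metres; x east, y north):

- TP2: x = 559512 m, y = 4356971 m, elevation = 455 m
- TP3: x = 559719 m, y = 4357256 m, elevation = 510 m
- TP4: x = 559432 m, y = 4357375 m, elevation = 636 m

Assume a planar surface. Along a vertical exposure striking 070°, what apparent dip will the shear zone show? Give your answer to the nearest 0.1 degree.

Two edge vectors: TP2→TP3 = (207, 285, 55), TP2→TP4 = (-80, 404, 181).
Normal n = (TP2→TP3) × (TP2→TP4) = (29365, -41867, 106428).
So ∂z/∂x = −n_x/n_z = −0.27591 and ∂z/∂y = −n_y/n_z = 0.39338.
Unit vector along 070° is (sin 70°, cos 70°) = (0.9397, 0.3420).
Slope in that direction = a·(0.9397) + b·(0.3420) = −0.12473.
Apparent dip = arctan|0.12473| = 7.1° (true dip is 25.7°, so apparent ≤ true as expected).

7.1°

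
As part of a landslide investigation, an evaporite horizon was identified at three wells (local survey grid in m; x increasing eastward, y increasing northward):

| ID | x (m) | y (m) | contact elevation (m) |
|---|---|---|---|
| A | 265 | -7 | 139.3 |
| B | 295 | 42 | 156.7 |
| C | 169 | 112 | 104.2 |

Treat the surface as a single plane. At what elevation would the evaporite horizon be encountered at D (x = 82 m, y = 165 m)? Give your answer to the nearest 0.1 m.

Let the plane be z = a·x + b·y + c.
B−A: 30a + 49b = 17.4;  C−A: −96a + 119b = −35.1.
Solving gives a = 0.45812, b = 0.07462.
Then c = 139.3 − a·265 − b·-7 = 18.42.
At (82, 165): z = 37.6 + 12.3 + 18.42 = 68.3 m.

68.3 m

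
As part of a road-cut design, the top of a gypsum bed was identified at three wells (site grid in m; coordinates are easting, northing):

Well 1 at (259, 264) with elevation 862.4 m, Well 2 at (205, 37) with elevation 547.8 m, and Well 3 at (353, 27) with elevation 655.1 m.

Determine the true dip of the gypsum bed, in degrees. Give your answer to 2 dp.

Let the plane be z = a·easting + b·northing + c.
Well 2−Well 1: −54a − 227b = −314.6;  Well 3−Well 1: 94a − 237b = −207.3.
Solving gives a = 0.80569, b = 1.19424.
Gradient magnitude |∇z| = √(a² + b²) = √(0.64914 + 1.42621) = 1.44061.
True dip = arctan(1.44061) = 55.23°, dipping toward SW (azimuth ≈ 214°).

55.23°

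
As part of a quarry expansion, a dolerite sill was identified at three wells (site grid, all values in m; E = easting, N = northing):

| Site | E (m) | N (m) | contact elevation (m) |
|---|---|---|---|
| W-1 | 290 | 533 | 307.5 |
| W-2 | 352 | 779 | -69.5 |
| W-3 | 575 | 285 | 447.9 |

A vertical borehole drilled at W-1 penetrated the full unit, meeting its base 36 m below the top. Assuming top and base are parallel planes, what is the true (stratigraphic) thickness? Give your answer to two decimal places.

Let the plane be z = a·E + b·N + c.
W-2−W-1: 62a + 246b = −377;  W-3−W-1: 285a − 248b = 140.4.
Solving gives a = −0.68968, b = −1.35870.
|∇z| = √(a²+b²) = 1.52372, so dip δ = arctan(1.52372) = 56.72°.
True thickness = vertical thickness × cos δ = 36 × cos 56.72° = 19.75 m.

19.75 m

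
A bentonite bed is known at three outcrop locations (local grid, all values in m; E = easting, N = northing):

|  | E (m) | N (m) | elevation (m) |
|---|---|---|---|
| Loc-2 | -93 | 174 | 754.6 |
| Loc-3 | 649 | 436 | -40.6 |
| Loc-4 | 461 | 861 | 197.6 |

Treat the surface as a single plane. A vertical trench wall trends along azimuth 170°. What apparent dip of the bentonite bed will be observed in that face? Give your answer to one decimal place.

14.8°

Let the plane be z = a·E + b·N + c.
Loc-3−Loc-2: 742a + 262b = −795.2;  Loc-4−Loc-2: 554a + 687b = −557.
Solving gives a = −1.09809, b = 0.07473.
Unit vector along 170° is (sin 170°, cos 170°) = (0.1736, -0.9848).
Slope in that direction = a·(0.1736) + b·(-0.9848) = −0.26427.
Apparent dip = arctan|0.26427| = 14.8° (true dip is 47.7°, so apparent ≤ true as expected).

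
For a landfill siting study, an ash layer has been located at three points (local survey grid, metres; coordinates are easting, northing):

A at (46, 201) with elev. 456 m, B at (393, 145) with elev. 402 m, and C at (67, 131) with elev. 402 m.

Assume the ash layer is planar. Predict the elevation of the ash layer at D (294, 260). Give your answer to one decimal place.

492.8 m

Two edge vectors: A→B = (347, -56, -54), A→C = (21, -70, -54).
Normal n = (A→B) × (A→C) = (-756, 17604, -23114).
So ∂z/∂easting = −n_x/n_z = −0.03271 and ∂z/∂northing = −n_y/n_z = 0.76162.
Intercept c from A: 456 + 1.50 − 153.08 = 304.42.
At (294, 260): z = −9.6 + 198.0 + 304.42 = 492.8 m.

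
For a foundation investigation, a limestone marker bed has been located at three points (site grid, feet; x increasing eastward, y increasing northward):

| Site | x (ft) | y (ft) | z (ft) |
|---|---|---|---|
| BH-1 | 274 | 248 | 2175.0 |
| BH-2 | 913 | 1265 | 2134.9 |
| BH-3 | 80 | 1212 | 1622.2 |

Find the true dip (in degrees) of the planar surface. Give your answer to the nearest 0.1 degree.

Two edge vectors: BH-1→BH-2 = (639, 1017, -40.1), BH-1→BH-3 = (-194, 964, -552.8).
Normal n = (BH-1→BH-2) × (BH-1→BH-3) = (-523541.2, 361018.6, 813294).
So ∂z/∂x = −n_x/n_z = 0.64373 and ∂z/∂y = −n_y/n_z = −0.44390.
Gradient magnitude |∇z| = √(a² + b²) = √(0.41439 + 0.19704) = 0.78194.
True dip = arctan(0.78194) = 38.0°, dipping toward NW (azimuth ≈ 305°).

38.0°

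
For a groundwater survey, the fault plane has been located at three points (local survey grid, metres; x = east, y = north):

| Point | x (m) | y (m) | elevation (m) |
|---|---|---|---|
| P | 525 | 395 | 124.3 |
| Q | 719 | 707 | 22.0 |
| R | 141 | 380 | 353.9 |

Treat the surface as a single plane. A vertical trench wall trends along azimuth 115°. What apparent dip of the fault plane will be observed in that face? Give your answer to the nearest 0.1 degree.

29.4°

Two edge vectors: P→Q = (194, 312, -102.3), P→R = (-384, -15, 229.6).
Normal n = (P→Q) × (P→R) = (70100.7, -5259.2, 116898).
So ∂z/∂x = −n_x/n_z = −0.59967 and ∂z/∂y = −n_y/n_z = 0.04499.
Unit vector along 115° is (sin 115°, cos 115°) = (0.9063, -0.4226).
Slope in that direction = a·(0.9063) + b·(-0.4226) = −0.56250.
Apparent dip = arctan|0.56250| = 29.4° (true dip is 31.0°, so apparent ≤ true as expected).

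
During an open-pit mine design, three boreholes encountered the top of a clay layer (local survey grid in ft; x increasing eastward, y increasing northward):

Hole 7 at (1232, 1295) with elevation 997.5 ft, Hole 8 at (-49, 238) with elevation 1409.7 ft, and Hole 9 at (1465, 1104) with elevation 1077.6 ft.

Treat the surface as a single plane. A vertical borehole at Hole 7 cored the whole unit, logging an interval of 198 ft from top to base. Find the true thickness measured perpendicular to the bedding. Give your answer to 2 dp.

183.53 ft

Let the plane be z = a·x + b·y + c.
Hole 8−Hole 7: −1281a − 1057b = 412.2;  Hole 9−Hole 7: 233a − 191b = 80.1.
Solving gives a = 0.01209, b = −0.40462.
|∇z| = √(a²+b²) = 0.40480, so dip δ = arctan(0.40480) = 22.04°.
True thickness = vertical thickness × cos δ = 198 × cos 22.04° = 183.53 ft.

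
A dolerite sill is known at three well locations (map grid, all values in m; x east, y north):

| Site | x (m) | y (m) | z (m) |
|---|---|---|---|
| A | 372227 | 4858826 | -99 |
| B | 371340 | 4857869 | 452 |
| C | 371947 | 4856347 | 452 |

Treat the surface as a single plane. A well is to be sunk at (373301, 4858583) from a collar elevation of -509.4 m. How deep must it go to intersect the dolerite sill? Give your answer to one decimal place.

Two edge vectors: A→B = (-887, -957, 551), A→C = (-280, -2479, 551).
Normal n = (A→B) × (A→C) = (838622, 334457, 1930913).
So ∂z/∂x = −n_x/n_z = −0.434313716 and ∂z/∂y = −n_y/n_z = −0.173211843.
Intercept c from A: -99 + 161663.29 + 841606.21 = 1003170.50.
At (373301, 4858583): z_contact = −162129.74 − 841564.12 + 1003170.50 = -523.36 m.
Depth below ground = -509.4 − (-523.36) = 14.0 m.

14.0 m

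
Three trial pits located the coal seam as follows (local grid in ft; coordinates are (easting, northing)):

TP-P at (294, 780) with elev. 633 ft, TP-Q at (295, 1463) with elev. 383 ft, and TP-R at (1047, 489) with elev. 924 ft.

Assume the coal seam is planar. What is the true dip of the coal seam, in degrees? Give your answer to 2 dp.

23.78°

Two edge vectors: TP-P→TP-Q = (1, 683, -250), TP-P→TP-R = (753, -291, 291).
Normal n = (TP-P→TP-Q) × (TP-P→TP-R) = (126003, -188541, -514590).
So ∂z/∂E = −n_x/n_z = 0.24486 and ∂z/∂N = −n_y/n_z = −0.36639.
Gradient magnitude |∇z| = √(a² + b²) = √(0.05996 + 0.13424) = 0.44068.
True dip = arctan(0.44068) = 23.78°, dipping toward NW (azimuth ≈ 326°).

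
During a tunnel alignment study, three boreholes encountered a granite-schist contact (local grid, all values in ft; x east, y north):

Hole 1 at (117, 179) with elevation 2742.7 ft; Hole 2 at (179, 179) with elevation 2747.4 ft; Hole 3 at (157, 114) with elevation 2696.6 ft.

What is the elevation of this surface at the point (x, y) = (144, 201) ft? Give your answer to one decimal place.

2761.4 ft

Let the plane be z = a·x + b·y + c.
Hole 2−Hole 1: 62a + 0b = 4.7;  Hole 3−Hole 1: 40a − 65b = −46.1.
Solving gives a = 0.07581, b = 0.75588.
Then c = 2742.7 − a·117 − b·179 = 2598.53.
At (144, 201): z = 10.9 + 151.9 + 2598.53 = 2761.4 ft.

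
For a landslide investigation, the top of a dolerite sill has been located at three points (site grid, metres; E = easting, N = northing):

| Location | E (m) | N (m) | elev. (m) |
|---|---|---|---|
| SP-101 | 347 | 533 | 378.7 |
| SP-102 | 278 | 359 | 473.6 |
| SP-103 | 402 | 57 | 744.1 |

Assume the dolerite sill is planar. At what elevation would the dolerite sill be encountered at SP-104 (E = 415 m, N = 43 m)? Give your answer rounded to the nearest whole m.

Two edge vectors: SP-101→SP-102 = (-69, -174, 94.9), SP-101→SP-103 = (55, -476, 365.4).
Normal n = (SP-101→SP-102) × (SP-101→SP-103) = (-18407.2, 30432.1, 42414).
So ∂z/∂E = −n_x/n_z = 0.43399 and ∂z/∂N = −n_y/n_z = −0.71750.
Intercept c from SP-101: 378.7 − 150.59 + 382.43 = 610.53.
At (415, 43): z = 180.1 − 30.9 + 610.53 = 759.8 m.

760 m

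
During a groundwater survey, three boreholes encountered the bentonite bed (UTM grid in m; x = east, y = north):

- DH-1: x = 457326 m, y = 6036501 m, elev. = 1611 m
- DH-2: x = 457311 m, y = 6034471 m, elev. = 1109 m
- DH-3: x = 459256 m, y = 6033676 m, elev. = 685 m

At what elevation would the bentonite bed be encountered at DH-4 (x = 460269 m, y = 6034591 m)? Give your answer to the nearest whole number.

Let the plane be z = a·x + b·y + c.
DH-2−DH-1: −15a − 2030b = −502;  DH-3−DH-1: 1930a − 2825b = −926.
Solving gives a = −0.11656514, b = 0.24815196.
Then c = 1611 − a·457326 − b·6036501 = −1443050.28.
At (460269, 6034591): z = −53651.3 + 1497495.6 − 1443050.28 = 794.0 m.

794 m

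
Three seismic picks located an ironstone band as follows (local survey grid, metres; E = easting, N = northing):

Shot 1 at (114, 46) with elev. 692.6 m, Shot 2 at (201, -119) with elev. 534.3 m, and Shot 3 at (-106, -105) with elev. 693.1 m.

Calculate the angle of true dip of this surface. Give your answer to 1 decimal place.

Two edge vectors: Shot 1→Shot 2 = (87, -165, -158.3), Shot 1→Shot 3 = (-220, -151, 0.5).
Normal n = (Shot 1→Shot 2) × (Shot 1→Shot 3) = (-23985.8, 34782.5, -49437).
So ∂z/∂E = −n_x/n_z = −0.48518 and ∂z/∂N = −n_y/n_z = 0.70357.
Gradient magnitude |∇z| = √(a² + b²) = √(0.23540 + 0.49501) = 0.85464.
True dip = arctan(0.85464) = 40.5°, dipping toward SE (azimuth ≈ 145°).

40.5°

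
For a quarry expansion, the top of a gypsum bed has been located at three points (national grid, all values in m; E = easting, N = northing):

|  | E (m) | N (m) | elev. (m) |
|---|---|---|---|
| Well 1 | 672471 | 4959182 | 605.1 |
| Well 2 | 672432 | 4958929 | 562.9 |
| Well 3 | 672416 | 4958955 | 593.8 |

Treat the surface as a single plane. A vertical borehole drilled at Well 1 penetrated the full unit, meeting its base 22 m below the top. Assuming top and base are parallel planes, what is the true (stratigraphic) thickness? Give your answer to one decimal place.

12.9 m

Two edge vectors: Well 1→Well 2 = (-39, -253, -42.2), Well 1→Well 3 = (-55, -227, -11.3).
Normal n = (Well 1→Well 2) × (Well 1→Well 3) = (-6720.5, 1880.3, -5062).
So ∂z/∂E = −n_x/n_z = −1.32764 and ∂z/∂N = −n_y/n_z = 0.37145.
|∇z| = √(a²+b²) = 1.37862, so dip δ = arctan(1.37862) = 54.04°.
True thickness = vertical thickness × cos δ = 22 × cos 54.04° = 12.9 m.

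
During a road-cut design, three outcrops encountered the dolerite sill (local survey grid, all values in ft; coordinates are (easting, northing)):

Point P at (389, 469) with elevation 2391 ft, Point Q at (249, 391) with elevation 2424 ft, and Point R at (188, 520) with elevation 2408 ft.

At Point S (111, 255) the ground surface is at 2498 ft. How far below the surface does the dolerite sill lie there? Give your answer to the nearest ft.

30 ft

Let the plane be z = a·E + b·N + c.
Point Q−Point P: −140a − 78b = 33;  Point R−Point P: −201a + 51b = 17.
Solving gives a = −0.13187, b = −0.18639.
Then c = 2391 − a·389 − b·469 = 2529.71.
At (111, 255): z_contact = −14.6 − 47.5 + 2529.71 = 2467.5 ft.
Depth below ground = 2498 − 2467.5 = 30 ft.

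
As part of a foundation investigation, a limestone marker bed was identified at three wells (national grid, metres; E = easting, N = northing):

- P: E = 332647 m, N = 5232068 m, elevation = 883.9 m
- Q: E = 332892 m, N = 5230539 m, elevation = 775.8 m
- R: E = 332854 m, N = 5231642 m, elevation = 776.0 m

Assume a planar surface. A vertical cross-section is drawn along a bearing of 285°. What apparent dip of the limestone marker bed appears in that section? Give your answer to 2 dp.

Two edge vectors: P→Q = (245, -1529, -108.1), P→R = (207, -426, -107.9).
Normal n = (P→Q) × (P→R) = (118928.5, 4058.8, 212133).
So ∂z/∂E = −n_x/n_z = −0.56063 and ∂z/∂N = −n_y/n_z = −0.01913.
Unit vector along 285° is (sin 285°, cos 285°) = (-0.9659, 0.2588).
Slope in that direction = a·(-0.9659) + b·(0.2588) = 0.53658.
Apparent dip = arctan|0.53658| = 28.22° (true dip is 29.3°, so apparent ≤ true as expected).

28.22°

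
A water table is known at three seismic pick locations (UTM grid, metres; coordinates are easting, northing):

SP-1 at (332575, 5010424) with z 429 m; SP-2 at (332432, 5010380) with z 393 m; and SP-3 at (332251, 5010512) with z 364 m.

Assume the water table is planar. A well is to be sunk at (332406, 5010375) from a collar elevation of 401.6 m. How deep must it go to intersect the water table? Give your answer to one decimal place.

14.9 m

Let the plane be z = a·easting + b·northing + c.
SP-2−SP-1: −143a − 44b = −36;  SP-3−SP-1: −324a + 88b = −65.
Solving gives a = 0.224590164, b = 0.088263785.
Then c = 429 − a·332575 − b·5010424 = −516503.06.
At (332406, 5010375): z_contact = 74655.12 + 442234.66 − 516503.06 = 386.72 m.
Depth below ground = 401.6 − 386.72 = 14.9 m.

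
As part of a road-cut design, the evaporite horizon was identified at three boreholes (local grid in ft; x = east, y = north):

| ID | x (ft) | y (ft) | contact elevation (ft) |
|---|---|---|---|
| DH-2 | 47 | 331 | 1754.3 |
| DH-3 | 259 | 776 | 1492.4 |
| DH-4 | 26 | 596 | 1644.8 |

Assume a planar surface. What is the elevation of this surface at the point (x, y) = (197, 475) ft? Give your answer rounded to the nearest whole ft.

1644 ft

Let the plane be z = a·x + b·y + c.
DH-3−DH-2: 212a + 445b = −261.9;  DH-4−DH-2: −21a + 265b = −109.5.
Solving gives a = −0.31554, b = −0.43821.
Then c = 1754.3 − a·47 − b·331 = 1914.18.
At (197, 475): z = −62.2 − 208.2 + 1914.18 = 1643.9 ft.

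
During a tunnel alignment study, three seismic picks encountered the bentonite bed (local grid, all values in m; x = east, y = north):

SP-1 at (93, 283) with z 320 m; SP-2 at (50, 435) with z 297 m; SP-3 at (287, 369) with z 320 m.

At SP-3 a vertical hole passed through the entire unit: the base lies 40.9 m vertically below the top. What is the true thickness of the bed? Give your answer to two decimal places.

40.46 m

Two edge vectors: SP-1→SP-2 = (-43, 152, -23), SP-1→SP-3 = (194, 86, 0).
Normal n = (SP-1→SP-2) × (SP-1→SP-3) = (1978, -4462, -33186).
So ∂z/∂x = −n_x/n_z = 0.05960 and ∂z/∂y = −n_y/n_z = −0.13445.
|∇z| = √(a²+b²) = 0.14707, so dip δ = arctan(0.14707) = 8.37°.
True thickness = vertical thickness × cos δ = 40.9 × cos 8.37° = 40.46 m.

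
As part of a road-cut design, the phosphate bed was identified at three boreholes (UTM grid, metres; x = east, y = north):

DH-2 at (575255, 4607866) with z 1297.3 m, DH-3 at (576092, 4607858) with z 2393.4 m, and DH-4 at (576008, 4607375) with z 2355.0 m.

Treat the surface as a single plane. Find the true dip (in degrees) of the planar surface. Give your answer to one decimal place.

52.8°

Let the plane be z = a·x + b·y + c.
DH-3−DH-2: 837a − 8b = 1096.1;  DH-4−DH-2: 753a − 491b = 1057.7.
Solving gives a = 1.30814, b = −0.14800.
Gradient magnitude |∇z| = √(a² + b²) = √(1.71124 + 0.02190) = 1.31649.
True dip = arctan(1.31649) = 52.8°, dipping toward W (azimuth ≈ 276°).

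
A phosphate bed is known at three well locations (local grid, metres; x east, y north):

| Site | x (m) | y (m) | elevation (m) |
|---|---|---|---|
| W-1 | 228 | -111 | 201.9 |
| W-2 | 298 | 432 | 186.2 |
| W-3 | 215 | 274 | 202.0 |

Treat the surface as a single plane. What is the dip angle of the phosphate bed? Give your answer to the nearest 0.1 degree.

Two edge vectors: W-1→W-2 = (70, 543, -15.7), W-1→W-3 = (-13, 385, 0.1).
Normal n = (W-1→W-2) × (W-1→W-3) = (6098.8, 197.1, 34009).
So ∂z/∂x = −n_x/n_z = −0.17933 and ∂z/∂y = −n_y/n_z = −0.00580.
Gradient magnitude |∇z| = √(a² + b²) = √(0.03216 + 0.00003) = 0.17942.
True dip = arctan(0.17942) = 10.2°, dipping toward E (azimuth ≈ 088°).

10.2°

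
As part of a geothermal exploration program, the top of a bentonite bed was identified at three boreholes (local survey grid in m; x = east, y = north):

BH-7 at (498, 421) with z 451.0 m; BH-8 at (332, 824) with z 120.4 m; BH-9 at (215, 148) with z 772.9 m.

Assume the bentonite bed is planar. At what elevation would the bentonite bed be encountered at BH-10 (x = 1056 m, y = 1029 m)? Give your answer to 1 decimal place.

Let the plane be z = a·x + b·y + c.
BH-8−BH-7: −166a + 403b = −330.6;  BH-9−BH-7: −283a − 273b = 321.9.
Solving gives a = −0.247679, b = −0.922369.
Then c = 451 − a·498 − b·421 = 962.66.
At (1056, 1029): z = −261.5 − 949.1 + 962.66 = -248.0 m.

-248.0 m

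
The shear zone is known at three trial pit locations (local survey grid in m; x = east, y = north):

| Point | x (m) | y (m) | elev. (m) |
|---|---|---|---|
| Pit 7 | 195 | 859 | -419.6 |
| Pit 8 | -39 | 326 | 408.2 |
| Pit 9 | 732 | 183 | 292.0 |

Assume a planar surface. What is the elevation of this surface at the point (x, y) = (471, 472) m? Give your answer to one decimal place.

0.5 m

Two edge vectors: Pit 7→Pit 8 = (-234, -533, 827.8), Pit 7→Pit 9 = (537, -676, 711.6).
Normal n = (Pit 7→Pit 8) × (Pit 7→Pit 9) = (180310, 611043, 444405).
So ∂z/∂x = −n_x/n_z = −0.40573 and ∂z/∂y = −n_y/n_z = −1.37497.
Intercept c from Pit 7: -419.6 + 79.12 + 1181.10 = 840.62.
At (471, 472): z = −191.1 − 649.0 + 840.62 = 0.5 m.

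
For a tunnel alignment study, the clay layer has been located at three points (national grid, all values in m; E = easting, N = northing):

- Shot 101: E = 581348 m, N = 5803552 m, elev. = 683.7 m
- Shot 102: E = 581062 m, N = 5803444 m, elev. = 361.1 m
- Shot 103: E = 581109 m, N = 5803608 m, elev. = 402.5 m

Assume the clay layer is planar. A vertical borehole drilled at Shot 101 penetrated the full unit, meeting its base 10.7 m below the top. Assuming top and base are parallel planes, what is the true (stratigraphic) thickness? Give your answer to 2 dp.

Two edge vectors: Shot 101→Shot 102 = (-286, -108, -322.6), Shot 101→Shot 103 = (-239, 56, -281.2).
Normal n = (Shot 101→Shot 102) × (Shot 101→Shot 103) = (48435.2, -3321.8, -41828).
So ∂z/∂E = −n_x/n_z = 1.15796 and ∂z/∂N = −n_y/n_z = −0.07942.
|∇z| = √(a²+b²) = 1.16068, so dip δ = arctan(1.16068) = 49.25°.
True thickness = vertical thickness × cos δ = 10.7 × cos 49.25° = 6.98 m.

6.98 m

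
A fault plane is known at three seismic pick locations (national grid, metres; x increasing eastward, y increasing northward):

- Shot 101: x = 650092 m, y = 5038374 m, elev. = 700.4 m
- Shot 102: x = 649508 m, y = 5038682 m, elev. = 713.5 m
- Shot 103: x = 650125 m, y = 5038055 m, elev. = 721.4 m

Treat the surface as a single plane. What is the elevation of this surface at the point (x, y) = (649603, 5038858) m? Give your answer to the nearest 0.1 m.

Two edge vectors: Shot 101→Shot 102 = (-584, 308, 13.1), Shot 101→Shot 103 = (33, -319, 21).
Normal n = (Shot 101→Shot 102) × (Shot 101→Shot 103) = (10646.9, 12696.3, 176132).
So ∂z/∂x = −n_x/n_z = −0.060448414 and ∂z/∂y = −n_y/n_z = −0.072084005.
Intercept c from Shot 101: 700.4 + 39297.03 + 363186.18 = 403183.61.
At (649603, 5038858): z = −39267.5 − 363221.1 + 403183.61 = 695.1 m.

695.1 m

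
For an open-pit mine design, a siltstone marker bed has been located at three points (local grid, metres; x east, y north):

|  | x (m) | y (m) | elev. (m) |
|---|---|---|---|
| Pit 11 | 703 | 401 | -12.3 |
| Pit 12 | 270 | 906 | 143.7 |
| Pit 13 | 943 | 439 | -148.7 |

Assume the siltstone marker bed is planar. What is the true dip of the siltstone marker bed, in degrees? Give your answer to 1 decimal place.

29.5°

Let the plane be z = a·x + b·y + c.
Pit 12−Pit 11: −433a + 505b = 156;  Pit 13−Pit 11: 240a + 38b = −136.4.
Solving gives a = −0.54346, b = −0.15707.
Gradient magnitude |∇z| = √(a² + b²) = √(0.29535 + 0.02467) = 0.56571.
True dip = arctan(0.56571) = 29.5°, dipping toward ENE (azimuth ≈ 074°).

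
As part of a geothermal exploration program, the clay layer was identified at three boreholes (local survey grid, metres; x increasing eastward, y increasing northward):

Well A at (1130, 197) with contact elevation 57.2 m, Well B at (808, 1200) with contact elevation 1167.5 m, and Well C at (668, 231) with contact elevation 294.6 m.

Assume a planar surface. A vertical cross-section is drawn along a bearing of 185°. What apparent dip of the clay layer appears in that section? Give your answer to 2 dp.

42.69°

Let the plane be z = a·x + b·y + c.
Well B−Well A: −322a + 1003b = 1110.3;  Well C−Well A: −462a + 34b = 237.4.
Solving gives a = −0.44285, b = 0.96481.
Unit vector along 185° is (sin 185°, cos 185°) = (-0.0872, -0.9962).
Slope in that direction = a·(-0.0872) + b·(-0.9962) = −0.92254.
Apparent dip = arctan|0.92254| = 42.69° (true dip is 46.7°, so apparent ≤ true as expected).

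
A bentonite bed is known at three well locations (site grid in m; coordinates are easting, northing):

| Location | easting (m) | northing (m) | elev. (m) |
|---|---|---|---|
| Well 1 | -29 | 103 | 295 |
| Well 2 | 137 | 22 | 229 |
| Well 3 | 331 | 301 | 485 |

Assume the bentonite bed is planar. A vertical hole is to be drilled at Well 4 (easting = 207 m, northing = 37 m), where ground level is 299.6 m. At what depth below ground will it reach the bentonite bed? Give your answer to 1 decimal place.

54.6 m

Two edge vectors: Well 1→Well 2 = (166, -81, -66), Well 1→Well 3 = (360, 198, 190).
Normal n = (Well 1→Well 2) × (Well 1→Well 3) = (-2322, -55300, 62028).
So ∂z/∂easting = −n_x/n_z = 0.03743 and ∂z/∂northing = −n_y/n_z = 0.89153.
Intercept c from Well 1: 295 + 1.09 − 91.83 = 204.26.
At (207, 37): z_contact = 7.75 + 32.99 + 204.26 = 244.99 m.
Depth below ground = 299.6 − 244.99 = 54.6 m.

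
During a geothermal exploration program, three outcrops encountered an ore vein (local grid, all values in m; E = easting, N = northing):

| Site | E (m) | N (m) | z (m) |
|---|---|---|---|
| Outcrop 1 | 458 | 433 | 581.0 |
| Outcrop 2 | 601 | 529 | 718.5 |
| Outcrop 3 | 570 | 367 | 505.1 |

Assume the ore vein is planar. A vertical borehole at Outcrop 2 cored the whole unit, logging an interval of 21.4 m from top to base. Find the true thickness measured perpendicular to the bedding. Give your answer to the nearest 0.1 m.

13.0 m

Let the plane be z = a·E + b·N + c.
Outcrop 2−Outcrop 1: 143a + 96b = 137.5;  Outcrop 3−Outcrop 1: 112a − 66b = −75.9.
Solving gives a = 0.08859, b = 1.30033.
|∇z| = √(a²+b²) = 1.30335, so dip δ = arctan(1.30335) = 52.50°.
True thickness = vertical thickness × cos δ = 21.4 × cos 52.50° = 13.0 m.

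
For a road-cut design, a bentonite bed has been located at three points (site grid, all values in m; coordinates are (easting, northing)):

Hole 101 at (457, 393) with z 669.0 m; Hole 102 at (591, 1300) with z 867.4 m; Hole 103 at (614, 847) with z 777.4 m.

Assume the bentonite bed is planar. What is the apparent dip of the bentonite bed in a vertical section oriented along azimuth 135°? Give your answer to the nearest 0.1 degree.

4.2°

Two edge vectors: Hole 101→Hole 102 = (134, 907, 198.4), Hole 101→Hole 103 = (157, 454, 108.4).
Normal n = (Hole 101→Hole 102) × (Hole 101→Hole 103) = (8245.2, 16623.2, -81563).
So ∂z/∂E = −n_x/n_z = 0.10109 and ∂z/∂N = −n_y/n_z = 0.20381.
Unit vector along 135° is (sin 135°, cos 135°) = (0.7071, -0.7071).
Slope in that direction = a·(0.7071) + b·(-0.7071) = −0.07263.
Apparent dip = arctan|0.07263| = 4.2° (true dip is 12.8°, so apparent ≤ true as expected).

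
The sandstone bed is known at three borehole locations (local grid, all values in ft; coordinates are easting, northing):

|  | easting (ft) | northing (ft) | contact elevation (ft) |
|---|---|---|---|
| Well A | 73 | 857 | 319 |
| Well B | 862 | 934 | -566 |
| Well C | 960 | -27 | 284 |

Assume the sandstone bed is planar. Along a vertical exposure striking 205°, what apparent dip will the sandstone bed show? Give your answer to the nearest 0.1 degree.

53.1°

Let the plane be z = a·easting + b·northing + c.
Well B−Well A: 789a + 77b = −885;  Well C−Well A: 887a − 884b = −35.
Solving gives a = −1.02515, b = −0.98904.
Unit vector along 205° is (sin 205°, cos 205°) = (-0.4226, -0.9063).
Slope in that direction = a·(-0.4226) + b·(-0.9063) = 1.32962.
Apparent dip = arctan|1.32962| = 53.1° (true dip is 54.9°, so apparent ≤ true as expected).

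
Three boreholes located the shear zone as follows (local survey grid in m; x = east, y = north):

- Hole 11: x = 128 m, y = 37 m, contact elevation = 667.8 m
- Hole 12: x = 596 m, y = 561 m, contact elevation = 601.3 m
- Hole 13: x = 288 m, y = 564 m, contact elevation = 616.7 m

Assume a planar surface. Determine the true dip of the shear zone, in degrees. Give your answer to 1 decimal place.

5.5°

Let the plane be z = a·x + b·y + c.
Hole 12−Hole 11: 468a + 524b = −66.5;  Hole 13−Hole 11: 160a + 527b = −51.1.
Solving gives a = −0.05079, b = −0.08154.
Gradient magnitude |∇z| = √(a² + b²) = √(0.00258 + 0.00665) = 0.09607.
True dip = arctan(0.09607) = 5.5°, dipping toward NNE (azimuth ≈ 032°).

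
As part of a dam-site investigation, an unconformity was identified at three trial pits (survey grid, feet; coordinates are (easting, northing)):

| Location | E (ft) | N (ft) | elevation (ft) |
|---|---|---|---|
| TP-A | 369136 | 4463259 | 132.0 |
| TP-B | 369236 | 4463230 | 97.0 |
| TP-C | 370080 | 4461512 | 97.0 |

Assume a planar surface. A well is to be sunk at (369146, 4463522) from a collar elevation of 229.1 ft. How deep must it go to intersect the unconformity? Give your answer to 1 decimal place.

Two edge vectors: TP-A→TP-B = (100, -29, -35), TP-A→TP-C = (944, -1747, -35).
Normal n = (TP-A→TP-B) × (TP-A→TP-C) = (-60130, -29540, -147324).
So ∂z/∂E = −n_x/n_z = −0.408148027 and ∂z/∂N = −n_y/n_z = −0.200510440.
Intercept c from TP-A: 132 + 150662.13 + 894930.02 = 1045724.15.
At (369146, 4463522): z_contact = −150666.21 − 894982.76 + 1045724.15 = 75.18 ft.
Depth below ground = 229.1 − 75.18 = 153.9 ft.

153.9 ft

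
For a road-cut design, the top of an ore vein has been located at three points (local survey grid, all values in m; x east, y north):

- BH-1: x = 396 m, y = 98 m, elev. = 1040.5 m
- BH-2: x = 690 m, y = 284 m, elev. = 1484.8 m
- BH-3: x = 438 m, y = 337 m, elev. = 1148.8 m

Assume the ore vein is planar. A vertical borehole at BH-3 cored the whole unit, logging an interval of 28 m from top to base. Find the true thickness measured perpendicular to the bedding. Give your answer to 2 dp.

Let the plane be z = a·x + b·y + c.
BH-2−BH-1: 294a + 186b = 444.3;  BH-3−BH-1: 42a + 239b = 108.3.
Solving gives a = 1.37772, b = 0.21103.
|∇z| = √(a²+b²) = 1.39378, so dip δ = arctan(1.39378) = 54.34°.
True thickness = vertical thickness × cos δ = 28 × cos 54.34° = 16.32 m.

16.32 m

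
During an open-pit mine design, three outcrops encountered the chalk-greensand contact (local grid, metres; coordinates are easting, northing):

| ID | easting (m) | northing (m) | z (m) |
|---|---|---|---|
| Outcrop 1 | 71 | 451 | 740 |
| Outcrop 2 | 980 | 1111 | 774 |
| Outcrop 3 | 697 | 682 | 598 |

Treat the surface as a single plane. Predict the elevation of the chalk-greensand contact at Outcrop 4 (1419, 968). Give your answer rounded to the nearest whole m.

449 m

Two edge vectors: Outcrop 1→Outcrop 2 = (909, 660, 34), Outcrop 1→Outcrop 3 = (626, 231, -142).
Normal n = (Outcrop 1→Outcrop 2) × (Outcrop 1→Outcrop 3) = (-101574, 150362, -203181).
So ∂z/∂easting = −n_x/n_z = −0.49992 and ∂z/∂northing = −n_y/n_z = 0.74004.
Intercept c from Outcrop 1: 740 + 35.49 − 333.76 = 441.74.
At (1419, 968): z = −709.4 + 716.4 + 441.74 = 448.7 m.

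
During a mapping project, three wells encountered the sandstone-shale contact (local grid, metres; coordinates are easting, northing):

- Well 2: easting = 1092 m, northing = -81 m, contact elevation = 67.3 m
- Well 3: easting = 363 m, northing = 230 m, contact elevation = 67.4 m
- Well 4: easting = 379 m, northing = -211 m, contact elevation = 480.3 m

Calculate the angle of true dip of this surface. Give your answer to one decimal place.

Two edge vectors: Well 2→Well 3 = (-729, 311, 0.1), Well 2→Well 4 = (-713, -130, 413).
Normal n = (Well 2→Well 3) × (Well 2→Well 4) = (128456, 301005.7, 316513).
So ∂z/∂easting = −n_x/n_z = −0.40585 and ∂z/∂northing = −n_y/n_z = −0.95101.
Gradient magnitude |∇z| = √(a² + b²) = √(0.16471 + 0.90441) = 1.03398.
True dip = arctan(1.03398) = 46.0°, dipping toward NNE (azimuth ≈ 023°).

46.0°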